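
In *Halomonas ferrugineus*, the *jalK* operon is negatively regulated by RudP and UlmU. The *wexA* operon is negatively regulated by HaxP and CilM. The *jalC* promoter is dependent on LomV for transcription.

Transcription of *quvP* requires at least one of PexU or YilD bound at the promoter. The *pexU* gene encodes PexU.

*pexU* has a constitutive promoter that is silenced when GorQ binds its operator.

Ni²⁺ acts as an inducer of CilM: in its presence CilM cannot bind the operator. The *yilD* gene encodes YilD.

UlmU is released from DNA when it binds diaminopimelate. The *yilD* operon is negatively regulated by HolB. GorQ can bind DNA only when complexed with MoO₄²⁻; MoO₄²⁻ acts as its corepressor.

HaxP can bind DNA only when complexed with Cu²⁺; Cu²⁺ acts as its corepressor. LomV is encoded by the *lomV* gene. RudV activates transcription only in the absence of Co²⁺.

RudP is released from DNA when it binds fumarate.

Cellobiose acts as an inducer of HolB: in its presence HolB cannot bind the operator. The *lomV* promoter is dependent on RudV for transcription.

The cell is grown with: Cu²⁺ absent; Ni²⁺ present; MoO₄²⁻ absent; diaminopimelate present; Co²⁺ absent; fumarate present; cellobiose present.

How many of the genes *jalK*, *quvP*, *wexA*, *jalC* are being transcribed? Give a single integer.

Fumarate is present, so RudP is inactive.
Diaminopimelate is present, so UlmU is inactive.
With no repressor bound, *jalK* is transcribed.
→ *jalK* is ON.
MoO₄²⁻ is absent, so GorQ is inactive.
With no repressor bound, *pexU* is transcribed.
So PexU is produced and active.
Cellobiose is present, so HolB is inactive.
With no repressor bound, *yilD* is transcribed.
So YilD is produced and active.
Activator PexU is present, so *quvP* is transcribed.
→ *quvP* is ON.
Cu²⁺ is absent, so HaxP is inactive.
Ni²⁺ is present, so CilM is inactive.
With no repressor bound, *wexA* is transcribed.
→ *wexA* is ON.
Co²⁺ is absent, so RudV is active.
No repressor is bound and RudV is active, so *lomV* is transcribed.
So LomV is produced and active.
No repressor is bound and LomV is active, so *jalC* is transcribed.
→ *jalC* is ON.
4 of the 4 genes are transcribed.

4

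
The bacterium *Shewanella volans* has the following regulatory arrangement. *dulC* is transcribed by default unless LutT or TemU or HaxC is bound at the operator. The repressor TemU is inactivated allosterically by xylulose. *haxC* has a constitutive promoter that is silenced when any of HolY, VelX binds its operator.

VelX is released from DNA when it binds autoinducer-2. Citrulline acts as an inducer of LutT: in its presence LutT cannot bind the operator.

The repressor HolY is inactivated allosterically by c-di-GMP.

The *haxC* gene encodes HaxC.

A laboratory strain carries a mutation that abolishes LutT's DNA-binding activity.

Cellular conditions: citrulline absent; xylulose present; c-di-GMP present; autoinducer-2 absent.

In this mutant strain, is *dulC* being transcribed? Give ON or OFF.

ON

LutT is non-functional in this strain, so it has no effect.
Xylulose is present, so TemU is inactive.
c-di-GMP is present, so HolY is inactive.
Autoinducer-2 is absent, so VelX is active.
With repressor VelX bound, *haxC* is not transcribed.
So HaxC is not produced.
With no repressor bound, *dulC* is transcribed.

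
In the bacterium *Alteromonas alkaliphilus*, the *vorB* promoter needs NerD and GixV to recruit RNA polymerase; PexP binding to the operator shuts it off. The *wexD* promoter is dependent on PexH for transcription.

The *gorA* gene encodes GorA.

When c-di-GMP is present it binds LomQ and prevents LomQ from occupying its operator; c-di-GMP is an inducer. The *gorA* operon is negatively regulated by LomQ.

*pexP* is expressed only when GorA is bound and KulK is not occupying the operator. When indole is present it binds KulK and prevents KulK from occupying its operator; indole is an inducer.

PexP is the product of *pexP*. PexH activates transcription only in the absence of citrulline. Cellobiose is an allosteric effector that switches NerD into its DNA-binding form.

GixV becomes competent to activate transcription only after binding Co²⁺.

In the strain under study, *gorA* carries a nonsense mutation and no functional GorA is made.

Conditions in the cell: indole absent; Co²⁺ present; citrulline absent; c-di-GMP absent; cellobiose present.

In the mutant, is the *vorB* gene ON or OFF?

Cellobiose is present, so NerD is active.
Indole is absent, so KulK is active.
GorA is non-functional in this strain, so it has no effect.
With repressor KulK bound, *pexP* is not transcribed.
So PexP is not produced.
Co²⁺ is present, so GixV is active.
No repressor is bound and NerD and GixV are active, so *vorB* is transcribed.

ON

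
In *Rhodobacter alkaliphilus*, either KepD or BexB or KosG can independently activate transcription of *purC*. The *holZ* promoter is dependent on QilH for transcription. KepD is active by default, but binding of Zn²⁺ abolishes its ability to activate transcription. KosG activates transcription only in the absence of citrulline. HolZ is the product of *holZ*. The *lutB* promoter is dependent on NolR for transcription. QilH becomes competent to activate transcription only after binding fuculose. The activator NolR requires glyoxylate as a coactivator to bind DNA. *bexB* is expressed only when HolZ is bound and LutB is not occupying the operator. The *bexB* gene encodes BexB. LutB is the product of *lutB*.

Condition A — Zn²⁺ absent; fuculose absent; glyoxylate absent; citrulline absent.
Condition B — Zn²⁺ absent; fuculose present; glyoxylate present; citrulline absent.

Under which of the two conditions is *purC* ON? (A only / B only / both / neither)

both

Condition A:
Zn²⁺ is absent, so KepD is active.
Fuculose is absent, so QilH is inactive.
Required activator QilH is absent, so *holZ* is not transcribed.
So HolZ is not produced.
Glyoxylate is absent, so NolR is inactive.
Required activator NolR is absent, so *lutB* is not transcribed.
So LutB is not produced.
Required activator HolZ is absent, so *bexB* is not transcribed.
So BexB is not produced.
Citrulline is absent, so KosG is active.
Activator KepD is present, so *purC* is transcribed.
→ *purC* is ON in A.
Condition B:
Zn²⁺ is absent, so KepD is active.
Fuculose is present, so QilH is active.
No repressor is bound and QilH is active, so *holZ* is transcribed.
So HolZ is produced and active.
Glyoxylate is present, so NolR is active.
No repressor is bound and NolR is active, so *lutB* is transcribed.
So LutB is produced and active.
With repressor LutB bound, *bexB* is not transcribed.
So BexB is not produced.
Citrulline is absent, so KosG is active.
Activator KepD is present, so *purC* is transcribed.
→ *purC* is ON in B.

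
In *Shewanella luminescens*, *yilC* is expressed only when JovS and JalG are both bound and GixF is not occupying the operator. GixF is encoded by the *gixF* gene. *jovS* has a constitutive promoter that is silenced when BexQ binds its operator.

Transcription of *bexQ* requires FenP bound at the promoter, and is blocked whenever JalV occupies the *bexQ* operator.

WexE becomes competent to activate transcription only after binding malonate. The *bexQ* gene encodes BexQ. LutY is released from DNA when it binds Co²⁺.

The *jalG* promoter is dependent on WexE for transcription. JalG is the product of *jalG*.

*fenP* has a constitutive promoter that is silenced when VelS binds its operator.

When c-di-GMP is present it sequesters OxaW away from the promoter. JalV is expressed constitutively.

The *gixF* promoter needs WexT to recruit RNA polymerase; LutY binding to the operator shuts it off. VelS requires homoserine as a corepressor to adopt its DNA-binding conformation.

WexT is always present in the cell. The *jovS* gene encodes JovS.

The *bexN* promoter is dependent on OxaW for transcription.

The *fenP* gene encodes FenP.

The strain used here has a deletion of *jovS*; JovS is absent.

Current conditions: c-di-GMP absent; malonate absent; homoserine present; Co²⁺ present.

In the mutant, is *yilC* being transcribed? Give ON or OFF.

OFF

JovS is non-functional in this strain, so it has no effect.
Malonate is absent, so WexE is inactive.
Required activator WexE is absent, so *jalG* is not transcribed.
So JalG is not produced.
WexT is produced constitutively and is active.
Co²⁺ is present, so LutY is inactive.
No repressor is bound and WexT is active, so *gixF* is transcribed.
So GixF is produced and active.
With repressor GixF bound, *yilC* is not transcribed.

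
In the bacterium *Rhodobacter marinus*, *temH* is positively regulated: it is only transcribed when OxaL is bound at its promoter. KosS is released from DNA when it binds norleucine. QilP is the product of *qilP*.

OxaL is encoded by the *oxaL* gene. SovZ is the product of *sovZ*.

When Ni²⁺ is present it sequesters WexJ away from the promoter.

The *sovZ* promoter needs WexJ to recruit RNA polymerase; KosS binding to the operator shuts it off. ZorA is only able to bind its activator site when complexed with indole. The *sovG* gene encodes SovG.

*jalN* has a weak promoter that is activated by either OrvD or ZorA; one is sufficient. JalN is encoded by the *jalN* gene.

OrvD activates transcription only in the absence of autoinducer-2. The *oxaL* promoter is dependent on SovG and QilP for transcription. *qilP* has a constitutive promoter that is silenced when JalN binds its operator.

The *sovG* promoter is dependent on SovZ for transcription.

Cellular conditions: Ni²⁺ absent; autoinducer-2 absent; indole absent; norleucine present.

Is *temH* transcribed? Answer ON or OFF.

Norleucine is present, so KosS is inactive.
Ni²⁺ is absent, so WexJ is active.
No repressor is bound and WexJ is active, so *sovZ* is transcribed.
So SovZ is produced and active.
No repressor is bound and SovZ is active, so *sovG* is transcribed.
So SovG is produced and active.
Autoinducer-2 is absent, so OrvD is active.
Indole is absent, so ZorA is inactive.
Activator OrvD is present, so *jalN* is transcribed.
So JalN is produced and active.
With repressor JalN bound, *qilP* is not transcribed.
So QilP is not produced.
Required activator QilP is absent, so *oxaL* is not transcribed.
So OxaL is not produced.
Required activator OxaL is absent, so *temH* is not transcribed.

OFF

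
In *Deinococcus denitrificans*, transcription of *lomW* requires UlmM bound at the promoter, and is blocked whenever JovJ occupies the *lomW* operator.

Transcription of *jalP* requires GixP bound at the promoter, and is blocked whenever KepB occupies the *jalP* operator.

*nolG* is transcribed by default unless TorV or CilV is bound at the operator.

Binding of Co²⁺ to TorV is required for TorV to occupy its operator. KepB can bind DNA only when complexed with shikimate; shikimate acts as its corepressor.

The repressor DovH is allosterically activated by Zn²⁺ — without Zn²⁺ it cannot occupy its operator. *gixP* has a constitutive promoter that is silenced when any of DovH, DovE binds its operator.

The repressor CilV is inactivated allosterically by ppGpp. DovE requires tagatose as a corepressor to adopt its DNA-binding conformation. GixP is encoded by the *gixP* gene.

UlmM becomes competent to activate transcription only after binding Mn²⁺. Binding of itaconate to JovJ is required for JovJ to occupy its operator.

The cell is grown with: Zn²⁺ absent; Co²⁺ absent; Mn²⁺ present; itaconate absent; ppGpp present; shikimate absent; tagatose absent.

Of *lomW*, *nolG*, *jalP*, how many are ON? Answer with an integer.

3

Mn²⁺ is present, so UlmM is active.
Itaconate is absent, so JovJ is inactive.
No repressor is bound and UlmM is active, so *lomW* is transcribed.
→ *lomW* is ON.
Co²⁺ is absent, so TorV is inactive.
ppGpp is present, so CilV is inactive.
With no repressor bound, *nolG* is transcribed.
→ *nolG* is ON.
Shikimate is absent, so KepB is inactive.
Zn²⁺ is absent, so DovH is inactive.
Tagatose is absent, so DovE is inactive.
With no repressor bound, *gixP* is transcribed.
So GixP is produced and active.
No repressor is bound and GixP is active, so *jalP* is transcribed.
→ *jalP* is ON.
3 of the 3 genes are transcribed.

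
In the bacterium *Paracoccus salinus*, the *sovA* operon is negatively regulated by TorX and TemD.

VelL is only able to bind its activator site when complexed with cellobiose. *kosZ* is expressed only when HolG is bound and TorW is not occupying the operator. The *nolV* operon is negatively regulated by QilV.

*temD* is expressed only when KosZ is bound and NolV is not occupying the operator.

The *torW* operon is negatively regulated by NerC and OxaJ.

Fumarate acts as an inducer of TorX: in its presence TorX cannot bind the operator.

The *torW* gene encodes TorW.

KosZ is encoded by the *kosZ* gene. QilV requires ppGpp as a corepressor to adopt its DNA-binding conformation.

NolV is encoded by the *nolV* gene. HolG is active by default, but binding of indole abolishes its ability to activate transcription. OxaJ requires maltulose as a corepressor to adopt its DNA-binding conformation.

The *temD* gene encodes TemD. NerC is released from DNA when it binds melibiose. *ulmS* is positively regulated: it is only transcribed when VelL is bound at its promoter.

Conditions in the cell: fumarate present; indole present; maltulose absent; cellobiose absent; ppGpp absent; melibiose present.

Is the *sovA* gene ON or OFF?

Fumarate is present, so TorX is inactive.
Indole is present, so HolG is inactive.
Melibiose is present, so NerC is inactive.
Maltulose is absent, so OxaJ is inactive.
With no repressor bound, *torW* is transcribed.
So TorW is produced and active.
With repressor TorW bound, *kosZ* is not transcribed.
So KosZ is not produced.
ppGpp is absent, so QilV is inactive.
With no repressor bound, *nolV* is transcribed.
So NolV is produced and active.
With repressor NolV bound, *temD* is not transcribed.
So TemD is not produced.
With no repressor bound, *sovA* is transcribed.

ON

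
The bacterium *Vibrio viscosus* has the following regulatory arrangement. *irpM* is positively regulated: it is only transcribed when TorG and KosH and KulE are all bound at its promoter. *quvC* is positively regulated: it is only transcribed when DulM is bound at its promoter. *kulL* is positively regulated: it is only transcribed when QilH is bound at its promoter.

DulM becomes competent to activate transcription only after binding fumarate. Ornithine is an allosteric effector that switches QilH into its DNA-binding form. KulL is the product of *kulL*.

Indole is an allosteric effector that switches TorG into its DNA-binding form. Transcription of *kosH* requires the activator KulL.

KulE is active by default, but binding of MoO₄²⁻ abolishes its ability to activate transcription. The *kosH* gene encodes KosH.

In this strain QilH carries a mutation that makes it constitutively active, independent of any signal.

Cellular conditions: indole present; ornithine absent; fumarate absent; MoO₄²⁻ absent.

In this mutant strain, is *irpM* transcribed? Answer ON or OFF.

Indole is present, so TorG is active.
QilH is constitutively active in this strain.
No repressor is bound and QilH is active, so *kulL* is transcribed.
So KulL is produced and active.
No repressor is bound and KulL is active, so *kosH* is transcribed.
So KosH is produced and active.
MoO₄²⁻ is absent, so KulE is active.
No repressor is bound and TorG and KosH and KulE are active, so *irpM* is transcribed.

ON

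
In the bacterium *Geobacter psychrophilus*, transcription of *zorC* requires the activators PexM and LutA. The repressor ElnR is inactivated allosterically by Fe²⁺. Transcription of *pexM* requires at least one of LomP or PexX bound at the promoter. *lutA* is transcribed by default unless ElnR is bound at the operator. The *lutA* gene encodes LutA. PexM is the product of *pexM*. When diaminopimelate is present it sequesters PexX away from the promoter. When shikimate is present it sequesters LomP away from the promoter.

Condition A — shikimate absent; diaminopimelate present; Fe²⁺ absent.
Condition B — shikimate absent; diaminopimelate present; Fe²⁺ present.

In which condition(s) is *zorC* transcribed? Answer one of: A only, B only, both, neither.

Condition A:
Shikimate is absent, so LomP is active.
Diaminopimelate is present, so PexX is inactive.
Activator LomP is present, so *pexM* is transcribed.
So PexM is produced and active.
Fe²⁺ is absent, so ElnR is active.
With repressor ElnR bound, *lutA* is not transcribed.
So LutA is not produced.
Required activator LutA is absent, so *zorC* is not transcribed.
→ *zorC* is OFF in A.
Condition B:
Shikimate is absent, so LomP is active.
Diaminopimelate is present, so PexX is inactive.
Activator LomP is present, so *pexM* is transcribed.
So PexM is produced and active.
Fe²⁺ is present, so ElnR is inactive.
With no repressor bound, *lutA* is transcribed.
So LutA is produced and active.
No repressor is bound and PexM and LutA are active, so *zorC* is transcribed.
→ *zorC* is ON in B.

B only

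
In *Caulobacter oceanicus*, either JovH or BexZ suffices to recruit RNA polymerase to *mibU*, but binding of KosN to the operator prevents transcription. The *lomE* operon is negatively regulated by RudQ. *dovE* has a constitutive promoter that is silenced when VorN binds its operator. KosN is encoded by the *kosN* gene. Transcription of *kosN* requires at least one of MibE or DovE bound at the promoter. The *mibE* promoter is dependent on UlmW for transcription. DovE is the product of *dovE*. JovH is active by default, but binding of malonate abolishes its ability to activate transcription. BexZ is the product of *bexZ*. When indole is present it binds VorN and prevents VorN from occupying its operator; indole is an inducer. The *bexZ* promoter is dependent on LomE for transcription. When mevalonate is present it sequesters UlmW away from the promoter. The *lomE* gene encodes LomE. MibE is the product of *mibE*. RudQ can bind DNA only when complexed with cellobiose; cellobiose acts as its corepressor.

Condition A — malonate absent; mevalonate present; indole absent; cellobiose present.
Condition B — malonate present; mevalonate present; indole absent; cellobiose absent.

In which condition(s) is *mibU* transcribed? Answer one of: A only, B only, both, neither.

both

Condition A:
Malonate is absent, so JovH is active.
Mevalonate is present, so UlmW is inactive.
Required activator UlmW is absent, so *mibE* is not transcribed.
So MibE is not produced.
Indole is absent, so VorN is active.
With repressor VorN bound, *dovE* is not transcribed.
So DovE is not produced.
No activator is available at the *kosN* promoter, so *kosN* is not transcribed.
So KosN is not produced.
Cellobiose is present, so RudQ is active.
With repressor RudQ bound, *lomE* is not transcribed.
So LomE is not produced.
Required activator LomE is absent, so *bexZ* is not transcribed.
So BexZ is not produced.
Activator JovH is present, so *mibU* is transcribed.
→ *mibU* is ON in A.
Condition B:
Malonate is present, so JovH is inactive.
Mevalonate is present, so UlmW is inactive.
Required activator UlmW is absent, so *mibE* is not transcribed.
So MibE is not produced.
Indole is absent, so VorN is active.
With repressor VorN bound, *dovE* is not transcribed.
So DovE is not produced.
No activator is available at the *kosN* promoter, so *kosN* is not transcribed.
So KosN is not produced.
Cellobiose is absent, so RudQ is inactive.
With no repressor bound, *lomE* is transcribed.
So LomE is produced and active.
No repressor is bound and LomE is active, so *bexZ* is transcribed.
So BexZ is produced and active.
Activator BexZ is present, so *mibU* is transcribed.
→ *mibU* is ON in B.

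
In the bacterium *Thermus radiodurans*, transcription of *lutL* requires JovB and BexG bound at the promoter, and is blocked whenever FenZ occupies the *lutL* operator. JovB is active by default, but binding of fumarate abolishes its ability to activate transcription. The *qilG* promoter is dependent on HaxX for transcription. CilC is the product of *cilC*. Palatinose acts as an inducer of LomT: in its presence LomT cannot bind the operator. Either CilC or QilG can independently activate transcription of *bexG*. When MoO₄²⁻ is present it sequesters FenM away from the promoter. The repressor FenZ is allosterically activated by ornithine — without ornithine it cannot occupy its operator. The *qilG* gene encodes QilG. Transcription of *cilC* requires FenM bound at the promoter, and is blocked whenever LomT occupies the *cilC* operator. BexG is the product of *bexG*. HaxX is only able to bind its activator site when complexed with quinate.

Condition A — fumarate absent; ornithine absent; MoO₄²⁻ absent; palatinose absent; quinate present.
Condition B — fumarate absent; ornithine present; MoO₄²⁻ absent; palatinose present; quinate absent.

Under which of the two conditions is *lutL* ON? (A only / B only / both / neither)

Condition A:
Fumarate is absent, so JovB is active.
Ornithine is absent, so FenZ is inactive.
MoO₄²⁻ is absent, so FenM is active.
Palatinose is absent, so LomT is active.
With repressor LomT bound, *cilC* is not transcribed.
So CilC is not produced.
Quinate is present, so HaxX is active.
No repressor is bound and HaxX is active, so *qilG* is transcribed.
So QilG is produced and active.
Activator QilG is present, so *bexG* is transcribed.
So BexG is produced and active.
No repressor is bound and JovB and BexG are active, so *lutL* is transcribed.
→ *lutL* is ON in A.
Condition B:
Fumarate is absent, so JovB is active.
Ornithine is present, so FenZ is active.
MoO₄²⁻ is absent, so FenM is active.
Palatinose is present, so LomT is inactive.
No repressor is bound and FenM is active, so *cilC* is transcribed.
So CilC is produced and active.
Quinate is absent, so HaxX is inactive.
Required activator HaxX is absent, so *qilG* is not transcribed.
So QilG is not produced.
Activator CilC is present, so *bexG* is transcribed.
So BexG is produced and active.
With repressor FenZ bound, *lutL* is not transcribed.
→ *lutL* is OFF in B.

A only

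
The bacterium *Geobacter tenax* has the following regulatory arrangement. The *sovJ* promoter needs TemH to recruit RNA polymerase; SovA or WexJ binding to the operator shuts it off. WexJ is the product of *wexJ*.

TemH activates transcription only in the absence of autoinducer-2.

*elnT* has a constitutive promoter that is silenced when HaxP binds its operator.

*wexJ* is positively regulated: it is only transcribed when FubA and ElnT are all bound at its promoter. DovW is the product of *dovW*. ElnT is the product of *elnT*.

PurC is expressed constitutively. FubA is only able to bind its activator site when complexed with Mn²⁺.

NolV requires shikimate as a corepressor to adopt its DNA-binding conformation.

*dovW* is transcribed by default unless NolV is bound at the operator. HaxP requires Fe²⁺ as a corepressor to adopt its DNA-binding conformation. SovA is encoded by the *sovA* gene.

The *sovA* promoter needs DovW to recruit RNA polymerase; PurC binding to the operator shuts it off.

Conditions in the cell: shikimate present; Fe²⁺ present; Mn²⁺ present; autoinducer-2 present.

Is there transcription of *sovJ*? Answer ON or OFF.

PurC is produced constitutively and is active.
Shikimate is present, so NolV is active.
With repressor NolV bound, *dovW* is not transcribed.
So DovW is not produced.
With repressor PurC bound, *sovA* is not transcribed.
So SovA is not produced.
Autoinducer-2 is present, so TemH is inactive.
Mn²⁺ is present, so FubA is active.
Fe²⁺ is present, so HaxP is active.
With repressor HaxP bound, *elnT* is not transcribed.
So ElnT is not produced.
Required activator ElnT is absent, so *wexJ* is not transcribed.
So WexJ is not produced.
Required activator TemH is absent, so *sovJ* is not transcribed.

OFF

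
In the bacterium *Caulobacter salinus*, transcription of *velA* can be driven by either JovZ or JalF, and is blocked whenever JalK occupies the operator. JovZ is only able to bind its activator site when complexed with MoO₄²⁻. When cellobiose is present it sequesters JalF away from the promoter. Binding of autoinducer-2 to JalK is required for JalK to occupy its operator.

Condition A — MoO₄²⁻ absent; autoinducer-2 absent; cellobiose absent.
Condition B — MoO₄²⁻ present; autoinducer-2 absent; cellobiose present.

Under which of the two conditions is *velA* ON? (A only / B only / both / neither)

both

Condition A:
MoO₄²⁻ is absent, so JovZ is inactive.
Autoinducer-2 is absent, so JalK is inactive.
Cellobiose is absent, so JalF is active.
Activator JalF is present, so *velA* is transcribed.
→ *velA* is ON in A.
Condition B:
MoO₄²⁻ is present, so JovZ is active.
Autoinducer-2 is absent, so JalK is inactive.
Cellobiose is present, so JalF is inactive.
Activator JovZ is present, so *velA* is transcribed.
→ *velA* is ON in B.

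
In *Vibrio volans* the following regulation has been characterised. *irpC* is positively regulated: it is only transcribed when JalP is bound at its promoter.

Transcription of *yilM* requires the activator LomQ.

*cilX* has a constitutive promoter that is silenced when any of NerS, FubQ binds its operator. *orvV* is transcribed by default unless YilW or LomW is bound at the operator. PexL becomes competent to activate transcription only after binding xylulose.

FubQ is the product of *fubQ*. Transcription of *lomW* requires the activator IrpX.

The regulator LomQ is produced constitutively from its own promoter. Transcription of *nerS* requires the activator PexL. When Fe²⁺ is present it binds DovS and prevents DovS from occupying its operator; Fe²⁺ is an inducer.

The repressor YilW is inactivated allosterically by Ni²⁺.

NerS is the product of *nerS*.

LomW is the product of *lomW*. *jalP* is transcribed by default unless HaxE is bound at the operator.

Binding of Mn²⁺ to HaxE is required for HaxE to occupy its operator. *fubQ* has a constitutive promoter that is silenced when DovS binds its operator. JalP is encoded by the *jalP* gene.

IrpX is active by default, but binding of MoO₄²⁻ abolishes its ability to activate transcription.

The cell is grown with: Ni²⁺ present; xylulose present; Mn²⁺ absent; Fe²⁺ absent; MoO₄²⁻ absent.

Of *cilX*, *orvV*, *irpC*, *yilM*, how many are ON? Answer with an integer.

2

Xylulose is present, so PexL is active.
No repressor is bound and PexL is active, so *nerS* is transcribed.
So NerS is produced and active.
Fe²⁺ is absent, so DovS is active.
With repressor DovS bound, *fubQ* is not transcribed.
So FubQ is not produced.
With repressor NerS bound, *cilX* is not transcribed.
→ *cilX* is OFF.
Ni²⁺ is present, so YilW is inactive.
MoO₄²⁻ is absent, so IrpX is active.
No repressor is bound and IrpX is active, so *lomW* is transcribed.
So LomW is produced and active.
With repressor LomW bound, *orvV* is not transcribed.
→ *orvV* is OFF.
Mn²⁺ is absent, so HaxE is inactive.
With no repressor bound, *jalP* is transcribed.
So JalP is produced and active.
No repressor is bound and JalP is active, so *irpC* is transcribed.
→ *irpC* is ON.
LomQ is produced constitutively and is active.
No repressor is bound and LomQ is active, so *yilM* is transcribed.
→ *yilM* is ON.
2 of the 4 genes are transcribed.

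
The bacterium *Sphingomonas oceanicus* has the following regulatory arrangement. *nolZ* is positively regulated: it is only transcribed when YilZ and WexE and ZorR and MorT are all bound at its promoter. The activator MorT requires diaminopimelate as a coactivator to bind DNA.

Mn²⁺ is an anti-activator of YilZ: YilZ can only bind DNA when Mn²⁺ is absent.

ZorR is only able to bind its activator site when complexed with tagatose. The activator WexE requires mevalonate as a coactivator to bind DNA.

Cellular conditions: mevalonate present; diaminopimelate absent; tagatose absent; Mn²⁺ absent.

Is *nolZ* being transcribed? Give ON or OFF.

Mn²⁺ is absent, so YilZ is active.
Mevalonate is present, so WexE is active.
Tagatose is absent, so ZorR is inactive.
Diaminopimelate is absent, so MorT is inactive.
Required activator ZorR is absent, so *nolZ* is not transcribed.

OFF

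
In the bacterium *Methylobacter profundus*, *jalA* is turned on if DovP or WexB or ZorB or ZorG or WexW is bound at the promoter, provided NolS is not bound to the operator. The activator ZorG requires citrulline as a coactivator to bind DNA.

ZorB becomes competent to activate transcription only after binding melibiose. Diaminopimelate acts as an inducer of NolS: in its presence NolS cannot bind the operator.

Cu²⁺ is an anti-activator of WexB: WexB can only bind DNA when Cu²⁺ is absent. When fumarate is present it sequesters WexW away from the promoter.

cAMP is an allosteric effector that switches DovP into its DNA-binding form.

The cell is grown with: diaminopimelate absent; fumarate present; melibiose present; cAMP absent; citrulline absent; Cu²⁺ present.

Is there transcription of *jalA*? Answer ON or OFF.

cAMP is absent, so DovP is inactive.
Diaminopimelate is absent, so NolS is active.
Cu²⁺ is present, so WexB is inactive.
Melibiose is present, so ZorB is active.
Citrulline is absent, so ZorG is inactive.
Fumarate is present, so WexW is inactive.
With repressor NolS bound, *jalA* is not transcribed.

OFF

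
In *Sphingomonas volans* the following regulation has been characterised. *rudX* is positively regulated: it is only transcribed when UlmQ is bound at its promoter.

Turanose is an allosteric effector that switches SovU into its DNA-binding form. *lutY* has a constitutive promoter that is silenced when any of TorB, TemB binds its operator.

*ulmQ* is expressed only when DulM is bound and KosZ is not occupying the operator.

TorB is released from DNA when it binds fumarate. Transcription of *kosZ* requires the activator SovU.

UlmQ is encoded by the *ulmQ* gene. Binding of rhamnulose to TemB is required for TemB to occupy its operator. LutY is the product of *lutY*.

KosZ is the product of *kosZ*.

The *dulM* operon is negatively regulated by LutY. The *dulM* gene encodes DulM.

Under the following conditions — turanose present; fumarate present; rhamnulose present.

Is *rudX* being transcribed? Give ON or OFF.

Fumarate is present, so TorB is inactive.
Rhamnulose is present, so TemB is active.
With repressor TemB bound, *lutY* is not transcribed.
So LutY is not produced.
With no repressor bound, *dulM* is transcribed.
So DulM is produced and active.
Turanose is present, so SovU is active.
No repressor is bound and SovU is active, so *kosZ* is transcribed.
So KosZ is produced and active.
With repressor KosZ bound, *ulmQ* is not transcribed.
So UlmQ is not produced.
Required activator UlmQ is absent, so *rudX* is not transcribed.

OFF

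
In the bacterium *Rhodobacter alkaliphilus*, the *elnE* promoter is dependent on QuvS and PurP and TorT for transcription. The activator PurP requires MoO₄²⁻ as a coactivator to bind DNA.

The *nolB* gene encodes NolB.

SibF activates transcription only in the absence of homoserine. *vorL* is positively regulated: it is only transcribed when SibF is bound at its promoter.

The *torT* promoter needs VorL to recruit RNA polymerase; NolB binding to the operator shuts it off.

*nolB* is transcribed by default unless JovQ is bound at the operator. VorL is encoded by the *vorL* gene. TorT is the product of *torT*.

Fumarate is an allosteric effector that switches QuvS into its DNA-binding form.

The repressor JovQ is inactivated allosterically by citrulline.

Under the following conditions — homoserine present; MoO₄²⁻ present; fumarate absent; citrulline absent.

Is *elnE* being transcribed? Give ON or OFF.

Fumarate is absent, so QuvS is inactive.
MoO₄²⁻ is present, so PurP is active.
Homoserine is present, so SibF is inactive.
Required activator SibF is absent, so *vorL* is not transcribed.
So VorL is not produced.
Citrulline is absent, so JovQ is active.
With repressor JovQ bound, *nolB* is not transcribed.
So NolB is not produced.
Required activator VorL is absent, so *torT* is not transcribed.
So TorT is not produced.
Required activator QuvS is absent, so *elnE* is not transcribed.

OFF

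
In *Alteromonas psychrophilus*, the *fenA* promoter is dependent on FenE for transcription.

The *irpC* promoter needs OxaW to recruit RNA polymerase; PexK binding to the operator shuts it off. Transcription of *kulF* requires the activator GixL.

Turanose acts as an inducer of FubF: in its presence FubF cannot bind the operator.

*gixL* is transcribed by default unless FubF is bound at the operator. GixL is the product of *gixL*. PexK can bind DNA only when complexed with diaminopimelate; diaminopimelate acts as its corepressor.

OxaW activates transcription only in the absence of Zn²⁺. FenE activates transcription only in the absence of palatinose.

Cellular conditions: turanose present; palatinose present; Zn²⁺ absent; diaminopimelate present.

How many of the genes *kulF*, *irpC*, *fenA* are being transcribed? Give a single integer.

Turanose is present, so FubF is inactive.
With no repressor bound, *gixL* is transcribed.
So GixL is produced and active.
No repressor is bound and GixL is active, so *kulF* is transcribed.
→ *kulF* is ON.
Diaminopimelate is present, so PexK is active.
Zn²⁺ is absent, so OxaW is active.
With repressor PexK bound, *irpC* is not transcribed.
→ *irpC* is OFF.
Palatinose is present, so FenE is inactive.
Required activator FenE is absent, so *fenA* is not transcribed.
→ *fenA* is OFF.
1 of the 3 genes is transcribed.

1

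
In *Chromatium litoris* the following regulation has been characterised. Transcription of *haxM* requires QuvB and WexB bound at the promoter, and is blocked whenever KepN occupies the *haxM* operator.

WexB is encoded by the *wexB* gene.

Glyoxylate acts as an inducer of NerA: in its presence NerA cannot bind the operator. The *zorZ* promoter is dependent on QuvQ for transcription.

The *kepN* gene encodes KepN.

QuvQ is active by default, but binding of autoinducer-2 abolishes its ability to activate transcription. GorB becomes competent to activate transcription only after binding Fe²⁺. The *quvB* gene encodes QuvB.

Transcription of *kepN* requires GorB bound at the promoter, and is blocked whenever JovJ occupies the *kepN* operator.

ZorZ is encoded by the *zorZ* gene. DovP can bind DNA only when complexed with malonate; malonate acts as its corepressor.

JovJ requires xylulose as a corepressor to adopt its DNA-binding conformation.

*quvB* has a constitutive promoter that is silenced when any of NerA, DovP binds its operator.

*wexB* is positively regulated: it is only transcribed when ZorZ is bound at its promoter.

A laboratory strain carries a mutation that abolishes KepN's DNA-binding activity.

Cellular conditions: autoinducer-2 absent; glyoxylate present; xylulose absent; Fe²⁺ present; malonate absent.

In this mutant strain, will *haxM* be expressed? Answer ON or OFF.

Glyoxylate is present, so NerA is inactive.
Malonate is absent, so DovP is inactive.
With no repressor bound, *quvB* is transcribed.
So QuvB is produced and active.
Autoinducer-2 is absent, so QuvQ is active.
No repressor is bound and QuvQ is active, so *zorZ* is transcribed.
So ZorZ is produced and active.
No repressor is bound and ZorZ is active, so *wexB* is transcribed.
So WexB is produced and active.
KepN is non-functional in this strain, so it has no effect.
No repressor is bound and QuvB and WexB are active, so *haxM* is transcribed.

ON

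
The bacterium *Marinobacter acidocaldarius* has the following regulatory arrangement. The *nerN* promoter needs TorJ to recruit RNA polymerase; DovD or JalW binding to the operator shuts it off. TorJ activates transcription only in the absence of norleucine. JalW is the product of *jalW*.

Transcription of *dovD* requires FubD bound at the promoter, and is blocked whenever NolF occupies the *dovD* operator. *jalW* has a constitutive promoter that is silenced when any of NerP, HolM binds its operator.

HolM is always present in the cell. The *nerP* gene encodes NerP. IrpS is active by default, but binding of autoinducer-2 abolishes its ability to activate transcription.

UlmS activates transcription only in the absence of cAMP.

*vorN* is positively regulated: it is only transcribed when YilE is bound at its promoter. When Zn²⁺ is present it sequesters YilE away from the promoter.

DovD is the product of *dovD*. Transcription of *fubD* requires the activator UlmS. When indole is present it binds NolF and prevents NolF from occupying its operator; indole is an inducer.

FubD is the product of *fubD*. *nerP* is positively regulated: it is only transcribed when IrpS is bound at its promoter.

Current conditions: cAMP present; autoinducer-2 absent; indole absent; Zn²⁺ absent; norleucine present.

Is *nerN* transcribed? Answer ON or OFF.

cAMP is present, so UlmS is inactive.
Required activator UlmS is absent, so *fubD* is not transcribed.
So FubD is not produced.
Indole is absent, so NolF is active.
With repressor NolF bound, *dovD* is not transcribed.
So DovD is not produced.
Autoinducer-2 is absent, so IrpS is active.
No repressor is bound and IrpS is active, so *nerP* is transcribed.
So NerP is produced and active.
HolM is produced constitutively and is active.
With repressor NerP bound, *jalW* is not transcribed.
So JalW is not produced.
Norleucine is present, so TorJ is inactive.
Required activator TorJ is absent, so *nerN* is not transcribed.

OFF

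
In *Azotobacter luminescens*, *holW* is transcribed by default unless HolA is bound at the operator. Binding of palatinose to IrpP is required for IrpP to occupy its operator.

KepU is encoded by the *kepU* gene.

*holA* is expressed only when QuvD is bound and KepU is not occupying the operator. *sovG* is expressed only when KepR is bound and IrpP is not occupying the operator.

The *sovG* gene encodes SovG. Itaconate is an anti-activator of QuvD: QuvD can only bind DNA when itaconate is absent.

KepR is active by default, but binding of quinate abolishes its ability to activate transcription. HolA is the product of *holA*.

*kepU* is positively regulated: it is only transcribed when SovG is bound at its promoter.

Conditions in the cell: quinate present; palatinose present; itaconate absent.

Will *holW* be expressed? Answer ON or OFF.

OFF

Palatinose is present, so IrpP is active.
Quinate is present, so KepR is inactive.
With repressor IrpP bound, *sovG* is not transcribed.
So SovG is not produced.
Required activator SovG is absent, so *kepU* is not transcribed.
So KepU is not produced.
Itaconate is absent, so QuvD is active.
No repressor is bound and QuvD is active, so *holA* is transcribed.
So HolA is produced and active.
With repressor HolA bound, *holW* is not transcribed.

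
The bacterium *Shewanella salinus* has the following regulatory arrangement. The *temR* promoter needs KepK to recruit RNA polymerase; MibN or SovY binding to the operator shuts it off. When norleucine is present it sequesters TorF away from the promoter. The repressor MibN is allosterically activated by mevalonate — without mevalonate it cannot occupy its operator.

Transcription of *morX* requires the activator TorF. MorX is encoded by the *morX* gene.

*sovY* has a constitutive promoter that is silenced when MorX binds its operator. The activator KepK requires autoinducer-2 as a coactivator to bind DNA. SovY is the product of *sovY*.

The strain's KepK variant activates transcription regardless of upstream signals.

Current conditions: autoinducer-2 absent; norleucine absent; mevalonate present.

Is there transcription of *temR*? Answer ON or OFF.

OFF

KepK is constitutively active in this strain.
Mevalonate is present, so MibN is active.
Norleucine is absent, so TorF is active.
No repressor is bound and TorF is active, so *morX* is transcribed.
So MorX is produced and active.
With repressor MorX bound, *sovY* is not transcribed.
So SovY is not produced.
With repressor MibN bound, *temR* is not transcribed.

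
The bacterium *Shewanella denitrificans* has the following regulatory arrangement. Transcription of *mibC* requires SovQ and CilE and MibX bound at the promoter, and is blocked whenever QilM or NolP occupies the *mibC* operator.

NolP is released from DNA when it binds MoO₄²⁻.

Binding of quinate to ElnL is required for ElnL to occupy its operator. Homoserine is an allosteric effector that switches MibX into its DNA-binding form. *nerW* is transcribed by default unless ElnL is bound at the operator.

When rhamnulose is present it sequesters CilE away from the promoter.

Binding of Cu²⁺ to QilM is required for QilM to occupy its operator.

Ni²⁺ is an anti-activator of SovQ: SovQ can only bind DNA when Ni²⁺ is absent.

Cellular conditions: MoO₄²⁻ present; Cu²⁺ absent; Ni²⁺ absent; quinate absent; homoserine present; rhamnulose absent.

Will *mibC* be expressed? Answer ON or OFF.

ON

Ni²⁺ is absent, so SovQ is active.
Rhamnulose is absent, so CilE is active.
Cu²⁺ is absent, so QilM is inactive.
Homoserine is present, so MibX is active.
MoO₄²⁻ is present, so NolP is inactive.
No repressor is bound and SovQ and CilE and MibX are active, so *mibC* is transcribed.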